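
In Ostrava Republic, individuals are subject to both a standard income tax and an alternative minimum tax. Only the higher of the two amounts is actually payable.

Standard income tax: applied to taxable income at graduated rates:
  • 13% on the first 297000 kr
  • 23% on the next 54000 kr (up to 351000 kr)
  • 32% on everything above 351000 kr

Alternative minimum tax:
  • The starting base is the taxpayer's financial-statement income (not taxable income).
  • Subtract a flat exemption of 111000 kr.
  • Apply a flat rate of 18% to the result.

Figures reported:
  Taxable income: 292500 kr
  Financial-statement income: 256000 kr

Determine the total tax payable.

38025 kr

Alternative minimum tax:
  Base (financial-statement income): 256000 kr
  Less exemption 111000 kr → base 145000 kr
  145000 kr × 18% = 26100 kr

Standard income tax:
  292500 kr × 13% = 38025 kr

38025 kr > 26100 kr, so the standard income tax governs.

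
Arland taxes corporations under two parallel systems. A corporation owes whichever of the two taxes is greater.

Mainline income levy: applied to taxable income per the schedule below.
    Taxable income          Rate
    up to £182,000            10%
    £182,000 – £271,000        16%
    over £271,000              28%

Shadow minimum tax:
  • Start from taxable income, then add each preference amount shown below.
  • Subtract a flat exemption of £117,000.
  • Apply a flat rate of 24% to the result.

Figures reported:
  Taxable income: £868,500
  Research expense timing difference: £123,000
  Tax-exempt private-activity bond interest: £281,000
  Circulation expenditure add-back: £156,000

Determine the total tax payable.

£314,760

Shadow minimum tax:
  Adjusted income: £868,500 + £123,000 + £281,000 + £156,000 = £1,428,500
  Less exemption £117,000 → base £1,311,500
  £1,311,500 × 24% = £314,760

Mainline income levy:
  £182,000 × 10% = £18,200
  £89,000 × 16% = £14,240
  £597,500 × 28% = £167,300
  → £199,740

£314,760 > £199,740, so the shadow minimum tax is the binding amount.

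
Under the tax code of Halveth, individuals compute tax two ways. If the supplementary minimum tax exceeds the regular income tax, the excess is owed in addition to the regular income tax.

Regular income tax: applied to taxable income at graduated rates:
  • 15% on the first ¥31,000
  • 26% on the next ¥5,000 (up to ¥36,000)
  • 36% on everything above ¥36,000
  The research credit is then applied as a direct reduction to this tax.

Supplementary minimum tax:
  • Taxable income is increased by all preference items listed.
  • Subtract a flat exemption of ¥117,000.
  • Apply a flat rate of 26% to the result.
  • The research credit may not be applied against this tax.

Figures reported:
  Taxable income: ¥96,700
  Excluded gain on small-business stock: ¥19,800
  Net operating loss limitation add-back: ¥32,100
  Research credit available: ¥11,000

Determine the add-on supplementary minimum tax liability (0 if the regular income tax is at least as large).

¥0

Regular income tax:
  ¥31,000 × 15% = ¥4,650
  ¥5,000 × 26% = ¥1,300
  ¥60,700 × 36% = ¥21,852
  → ¥27,802
  Less research credit ¥11,000 → ¥16,802

Supplementary minimum tax:
  Adjusted income: ¥96,700 + ¥19,800 + ¥32,100 = ¥148,600
  Less exemption ¥117,000 → base ¥31,600
  ¥31,600 × 26% = ¥8,216

¥8,216 ≤ ¥16,802, so no add-on is due.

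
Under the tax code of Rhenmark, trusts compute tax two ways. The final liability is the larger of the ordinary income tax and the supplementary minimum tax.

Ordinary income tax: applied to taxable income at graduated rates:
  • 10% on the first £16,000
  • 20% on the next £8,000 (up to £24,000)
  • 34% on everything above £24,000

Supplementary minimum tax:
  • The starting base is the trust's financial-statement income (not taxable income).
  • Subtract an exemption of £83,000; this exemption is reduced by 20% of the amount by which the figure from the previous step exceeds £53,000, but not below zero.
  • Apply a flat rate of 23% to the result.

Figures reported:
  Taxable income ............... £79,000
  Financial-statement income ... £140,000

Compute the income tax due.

£21,900

Ordinary income tax:
  £16,000 × 10% = £1,600
  £8,000 × 20% = £1,600
  £55,000 × 34% = £18,700
  → £21,900

Supplementary minimum tax:
  Base (financial-statement income): £140,000
  Exemption: £83,000 − 20% × (£140,000 − £53,000) = £83,000 − £17,400 = £65,600
  Base: £140,000 − £65,600 = £74,400
  £74,400 × 23% = £17,112

£21,900 > £17,112, so the ordinary income tax governs.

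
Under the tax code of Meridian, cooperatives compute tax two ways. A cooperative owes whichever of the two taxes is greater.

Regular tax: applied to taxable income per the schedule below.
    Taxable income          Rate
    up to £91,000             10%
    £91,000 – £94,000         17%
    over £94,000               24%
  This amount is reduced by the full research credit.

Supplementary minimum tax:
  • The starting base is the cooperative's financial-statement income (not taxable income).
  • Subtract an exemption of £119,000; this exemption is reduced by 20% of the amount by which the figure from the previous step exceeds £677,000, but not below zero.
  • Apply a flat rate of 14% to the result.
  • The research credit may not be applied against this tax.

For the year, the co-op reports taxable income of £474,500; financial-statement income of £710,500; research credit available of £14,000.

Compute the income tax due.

£86,930

Regular tax:
  £91,000 × 10% = £9,100
  £3,000 × 17% = £510
  £380,500 × 24% = £91,320
  → £100,930
  Less research credit £14,000 → £86,930

Supplementary minimum tax:
  Base (financial-statement income): £710,500
  Exemption: £119,000 − 20% × (£710,500 − £677,000) = £119,000 − £6,700 = £112,300
  Base: £710,500 − £112,300 = £598,200
  £598,200 × 14% = £83,748

£86,930 > £83,748, so the regular tax governs.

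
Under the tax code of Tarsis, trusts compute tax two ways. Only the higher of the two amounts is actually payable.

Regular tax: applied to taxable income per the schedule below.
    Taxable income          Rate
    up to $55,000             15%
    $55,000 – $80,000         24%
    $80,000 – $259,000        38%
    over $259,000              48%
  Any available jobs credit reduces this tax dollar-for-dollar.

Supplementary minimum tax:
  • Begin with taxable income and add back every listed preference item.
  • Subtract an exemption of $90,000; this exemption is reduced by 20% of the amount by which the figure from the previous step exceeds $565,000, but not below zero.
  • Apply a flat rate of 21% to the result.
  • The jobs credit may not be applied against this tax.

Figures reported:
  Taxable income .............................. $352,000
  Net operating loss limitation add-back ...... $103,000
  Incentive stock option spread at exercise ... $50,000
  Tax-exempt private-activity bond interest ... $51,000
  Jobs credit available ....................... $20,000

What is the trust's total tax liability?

$106,910

Regular tax:
  $55,000 × 15% = $8,250
  $25,000 × 24% = $6,000
  $179,000 × 38% = $68,020
  $93,000 × 48% = $44,640
  → $126,910
  Less jobs credit $20,000 → $106,910

Supplementary minimum tax:
  Adjusted income: $352,000 + $103,000 + $50,000 + $51,000 = $556,000
  Exemption: $556,000 ≤ $565,000, so full $90,000 applies
  Base: $556,000 − $90,000 = $466,000
  $466,000 × 21% = $97,860

$106,910 > $97,860, so the regular tax governs.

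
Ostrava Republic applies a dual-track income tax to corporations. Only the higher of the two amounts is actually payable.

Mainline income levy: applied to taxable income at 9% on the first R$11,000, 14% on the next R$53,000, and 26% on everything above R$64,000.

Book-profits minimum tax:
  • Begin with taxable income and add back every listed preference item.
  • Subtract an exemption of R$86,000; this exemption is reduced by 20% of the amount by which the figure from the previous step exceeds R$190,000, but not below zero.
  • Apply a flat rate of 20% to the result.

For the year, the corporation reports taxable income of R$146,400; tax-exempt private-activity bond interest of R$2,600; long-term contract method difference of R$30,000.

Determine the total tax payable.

R$29,834

Book-profits minimum tax:
  Adjusted income: R$146,400 + R$2,600 + R$30,000 = R$179,000
  Exemption: R$179,000 ≤ R$190,000, so full R$86,000 applies
  Base: R$179,000 − R$86,000 = R$93,000
  R$93,000 × 20% = R$18,600

Mainline income levy:
  R$11,000 × 9% = R$990
  R$53,000 × 14% = R$7,420
  R$82,400 × 26% = R$21,424
  → R$29,834

R$29,834 > R$18,600, so the mainline income levy governs.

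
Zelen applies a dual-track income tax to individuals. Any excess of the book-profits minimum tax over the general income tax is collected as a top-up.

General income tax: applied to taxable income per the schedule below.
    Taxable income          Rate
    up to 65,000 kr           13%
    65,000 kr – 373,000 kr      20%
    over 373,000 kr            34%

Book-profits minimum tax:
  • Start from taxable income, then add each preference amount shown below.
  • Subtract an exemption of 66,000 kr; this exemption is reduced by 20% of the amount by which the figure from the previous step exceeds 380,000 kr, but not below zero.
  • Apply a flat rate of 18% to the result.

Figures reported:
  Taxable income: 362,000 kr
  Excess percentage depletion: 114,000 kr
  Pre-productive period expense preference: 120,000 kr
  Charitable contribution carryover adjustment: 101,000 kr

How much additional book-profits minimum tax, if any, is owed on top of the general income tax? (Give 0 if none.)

57,142 kr

General income tax:
  65,000 kr × 13% = 8,450 kr
  297,000 kr × 20% = 59,400 kr
  → 67,850 kr

Book-profits minimum tax:
  Adjusted income: 362,000 kr + 114,000 kr + 120,000 kr + 101,000 kr = 697,000 kr
  Exemption: 66,000 kr − 20% × (697,000 kr − 380,000 kr) = 66,000 kr − 63,400 kr = 2,600 kr
  Base: 697,000 kr − 2,600 kr = 694,400 kr
  694,400 kr × 18% = 124,992 kr

Excess of book-profits minimum tax over general income tax: 124,992 kr − 67,850 kr = 57,142 kr.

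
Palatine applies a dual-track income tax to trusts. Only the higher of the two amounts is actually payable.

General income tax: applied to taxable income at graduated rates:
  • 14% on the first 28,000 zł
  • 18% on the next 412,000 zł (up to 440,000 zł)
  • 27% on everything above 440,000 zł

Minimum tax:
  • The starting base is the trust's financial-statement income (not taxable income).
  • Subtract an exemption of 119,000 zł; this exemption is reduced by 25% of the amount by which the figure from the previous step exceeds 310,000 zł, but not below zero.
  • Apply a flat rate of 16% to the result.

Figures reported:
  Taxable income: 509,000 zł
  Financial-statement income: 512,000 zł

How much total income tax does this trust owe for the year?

96,710 zł

General income tax:
  28,000 zł × 14% = 3,920 zł
  412,000 zł × 18% = 74,160 zł
  69,000 zł × 27% = 18,630 zł
  → 96,710 zł

Minimum tax:
  Base (financial-statement income): 512,000 zł
  Exemption: 119,000 zł − 25% × (512,000 zł − 310,000 zł) = 119,000 zł − 50,500 zł = 68,500 zł
  Base: 512,000 zł − 68,500 zł = 443,500 zł
  443,500 zł × 16% = 70,960 zł

96,710 zł > 70,960 zł, so the general income tax governs.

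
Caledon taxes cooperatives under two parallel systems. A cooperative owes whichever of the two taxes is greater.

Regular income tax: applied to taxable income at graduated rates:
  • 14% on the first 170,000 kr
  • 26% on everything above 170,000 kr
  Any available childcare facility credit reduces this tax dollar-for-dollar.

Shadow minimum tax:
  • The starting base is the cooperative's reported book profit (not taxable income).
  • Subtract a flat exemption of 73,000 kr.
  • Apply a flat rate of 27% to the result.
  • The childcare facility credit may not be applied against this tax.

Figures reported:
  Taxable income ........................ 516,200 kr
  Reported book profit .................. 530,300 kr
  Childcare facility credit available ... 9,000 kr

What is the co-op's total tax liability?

123,471 kr

Shadow minimum tax:
  Base (reported book profit): 530,300 kr
  Less exemption 73,000 kr → base 457,300 kr
  457,300 kr × 27% = 123,471 kr

Regular income tax:
  170,000 kr × 14% = 23,800 kr
  346,200 kr × 26% = 90,012 kr
  → 113,812 kr
  Less childcare facility credit 9,000 kr → 104,812 kr

123,471 kr > 104,812 kr, so the shadow minimum tax is the binding amount.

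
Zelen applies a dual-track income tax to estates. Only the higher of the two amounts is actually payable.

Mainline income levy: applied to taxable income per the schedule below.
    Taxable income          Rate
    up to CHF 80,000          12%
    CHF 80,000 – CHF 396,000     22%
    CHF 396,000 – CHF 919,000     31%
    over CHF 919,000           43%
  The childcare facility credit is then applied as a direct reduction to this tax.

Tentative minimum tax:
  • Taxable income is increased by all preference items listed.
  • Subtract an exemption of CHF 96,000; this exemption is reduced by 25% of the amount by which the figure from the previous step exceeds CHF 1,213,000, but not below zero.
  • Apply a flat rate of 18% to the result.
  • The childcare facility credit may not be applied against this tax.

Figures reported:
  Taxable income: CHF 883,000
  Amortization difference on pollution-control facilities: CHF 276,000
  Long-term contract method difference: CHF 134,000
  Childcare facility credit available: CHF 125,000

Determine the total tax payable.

Mainline income levy:
  CHF 80,000 × 12% = CHF 9,600
  CHF 316,000 × 22% = CHF 69,520
  CHF 487,000 × 31% = CHF 150,970
  → CHF 230,090
  Less childcare facility credit CHF 125,000 → CHF 105,090

Tentative minimum tax:
  Adjusted income: CHF 883,000 + CHF 276,000 + CHF 134,000 = CHF 1,293,000
  Exemption: CHF 96,000 − 25% × (CHF 1,293,000 − CHF 1,213,000) = CHF 96,000 − CHF 20,000 = CHF 76,000
  Base: CHF 1,293,000 − CHF 76,000 = CHF 1,217,000
  CHF 1,217,000 × 18% = CHF 219,060

CHF 219,060 > CHF 105,090, so the tentative minimum tax is the binding amount.

CHF 219,060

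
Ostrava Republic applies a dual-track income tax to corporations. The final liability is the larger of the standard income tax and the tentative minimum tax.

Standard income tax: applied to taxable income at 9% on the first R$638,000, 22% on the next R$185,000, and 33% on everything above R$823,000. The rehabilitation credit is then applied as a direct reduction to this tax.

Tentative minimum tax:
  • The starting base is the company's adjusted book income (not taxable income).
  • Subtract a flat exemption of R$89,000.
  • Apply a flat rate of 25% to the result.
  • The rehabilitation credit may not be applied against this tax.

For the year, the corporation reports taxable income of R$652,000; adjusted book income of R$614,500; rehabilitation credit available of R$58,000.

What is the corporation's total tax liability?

R$131,375

Tentative minimum tax:
  Base (adjusted book income): R$614,500
  Less exemption R$89,000 → base R$525,500
  R$525,500 × 25% = R$131,375

Standard income tax:
  R$638,000 × 9% = R$57,420
  R$14,000 × 22% = R$3,080
  → R$60,500
  Less rehabilitation credit R$58,000 → R$2,500

R$131,375 > R$2,500, so the tentative minimum tax is the binding amount.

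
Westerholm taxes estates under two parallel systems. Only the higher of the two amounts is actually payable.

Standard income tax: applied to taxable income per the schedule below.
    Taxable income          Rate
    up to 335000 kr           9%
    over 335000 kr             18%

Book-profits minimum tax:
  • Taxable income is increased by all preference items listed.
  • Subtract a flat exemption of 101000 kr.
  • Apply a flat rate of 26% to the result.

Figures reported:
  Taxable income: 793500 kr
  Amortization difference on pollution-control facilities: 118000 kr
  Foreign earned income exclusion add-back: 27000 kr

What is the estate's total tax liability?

Standard income tax:
  335000 kr × 9% = 30150 kr
  458500 kr × 18% = 82530 kr
  → 112680 kr

Book-profits minimum tax:
  Adjusted income: 793500 kr + 118000 kr + 27000 kr = 938500 kr
  Less exemption 101000 kr → base 837500 kr
  837500 kr × 26% = 217750 kr

217750 kr > 112680 kr, so the book-profits minimum tax is the binding amount.

217750 kr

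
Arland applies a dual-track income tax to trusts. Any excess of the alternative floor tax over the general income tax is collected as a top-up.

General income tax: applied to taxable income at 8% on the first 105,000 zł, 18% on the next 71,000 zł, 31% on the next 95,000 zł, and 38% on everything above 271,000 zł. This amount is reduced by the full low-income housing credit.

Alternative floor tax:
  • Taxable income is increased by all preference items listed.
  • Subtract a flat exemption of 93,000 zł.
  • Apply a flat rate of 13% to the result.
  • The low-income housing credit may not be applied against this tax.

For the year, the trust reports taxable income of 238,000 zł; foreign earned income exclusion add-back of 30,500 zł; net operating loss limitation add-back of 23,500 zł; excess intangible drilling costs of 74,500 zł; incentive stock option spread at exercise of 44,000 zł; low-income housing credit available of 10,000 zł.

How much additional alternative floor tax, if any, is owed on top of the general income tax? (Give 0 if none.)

General income tax:
  105,000 zł × 8% = 8,400 zł
  71,000 zł × 18% = 12,780 zł
  62,000 zł × 31% = 19,220 zł
  → 40,400 zł
  Less low-income housing credit 10,000 zł → 30,400 zł

Alternative floor tax:
  Adjusted income: 238,000 zł + 30,500 zł + 23,500 zł + 74,500 zł + 44,000 zł = 410,500 zł
  Less exemption 93,000 zł → base 317,500 zł
  317,500 zł × 13% = 41,275 zł

Excess of alternative floor tax over general income tax: 41,275 zł − 30,400 zł = 10,875 zł.

10,875 zł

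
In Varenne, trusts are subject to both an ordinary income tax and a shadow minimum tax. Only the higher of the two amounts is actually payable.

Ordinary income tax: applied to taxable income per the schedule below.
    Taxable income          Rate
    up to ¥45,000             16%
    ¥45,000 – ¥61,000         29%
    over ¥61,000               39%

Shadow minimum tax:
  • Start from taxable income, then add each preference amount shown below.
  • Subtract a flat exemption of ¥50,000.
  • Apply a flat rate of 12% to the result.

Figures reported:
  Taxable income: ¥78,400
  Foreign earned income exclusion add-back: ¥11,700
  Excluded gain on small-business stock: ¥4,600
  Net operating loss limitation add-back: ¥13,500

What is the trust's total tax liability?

¥18,626

Shadow minimum tax:
  Adjusted income: ¥78,400 + ¥11,700 + ¥4,600 + ¥13,500 = ¥108,200
  Less exemption ¥50,000 → base ¥58,200
  ¥58,200 × 12% = ¥6,984

Ordinary income tax:
  ¥45,000 × 16% = ¥7,200
  ¥16,000 × 29% = ¥4,640
  ¥17,400 × 39% = ¥6,786
  → ¥18,626

¥18,626 > ¥6,984, so the ordinary income tax governs.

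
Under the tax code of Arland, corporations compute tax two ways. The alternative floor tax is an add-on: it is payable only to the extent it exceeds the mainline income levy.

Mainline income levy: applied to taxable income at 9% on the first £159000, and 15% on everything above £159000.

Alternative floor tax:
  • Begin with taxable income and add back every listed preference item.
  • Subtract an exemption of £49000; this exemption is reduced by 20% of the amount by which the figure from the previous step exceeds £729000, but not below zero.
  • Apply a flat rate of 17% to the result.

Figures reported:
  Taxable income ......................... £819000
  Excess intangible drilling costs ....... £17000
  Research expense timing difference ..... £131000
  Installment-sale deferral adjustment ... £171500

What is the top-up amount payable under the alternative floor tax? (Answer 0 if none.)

£80235

Alternative floor tax:
  Adjusted income: £819000 + £17000 + £131000 + £171500 = £1138500
  Exemption: 20% × (£1138500 − £729000) = £81900 ≥ £49000, so the exemption is fully phased out
  Base: £1138500 − £0 = £1138500
  £1138500 × 17% = £193545

Mainline income levy:
  £159000 × 9% = £14310
  £660000 × 15% = £99000
  → £113310

Excess of alternative floor tax over mainline income levy: £193545 − £113310 = £80235.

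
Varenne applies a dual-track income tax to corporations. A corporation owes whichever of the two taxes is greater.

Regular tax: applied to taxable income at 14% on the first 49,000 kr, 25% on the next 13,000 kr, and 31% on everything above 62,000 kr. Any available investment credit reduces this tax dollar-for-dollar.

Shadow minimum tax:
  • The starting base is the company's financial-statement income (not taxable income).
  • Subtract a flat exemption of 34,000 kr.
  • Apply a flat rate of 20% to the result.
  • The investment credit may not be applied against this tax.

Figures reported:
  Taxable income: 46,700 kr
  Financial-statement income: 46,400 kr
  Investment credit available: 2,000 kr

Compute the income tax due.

4,538 kr

Shadow minimum tax:
  Base (financial-statement income): 46,400 kr
  Less exemption 34,000 kr → base 12,400 kr
  12,400 kr × 20% = 2,480 kr

Regular tax:
  46,700 kr × 14% = 6,538 kr
  Less investment credit 2,000 kr → 4,538 kr

4,538 kr > 2,480 kr, so the regular tax governs.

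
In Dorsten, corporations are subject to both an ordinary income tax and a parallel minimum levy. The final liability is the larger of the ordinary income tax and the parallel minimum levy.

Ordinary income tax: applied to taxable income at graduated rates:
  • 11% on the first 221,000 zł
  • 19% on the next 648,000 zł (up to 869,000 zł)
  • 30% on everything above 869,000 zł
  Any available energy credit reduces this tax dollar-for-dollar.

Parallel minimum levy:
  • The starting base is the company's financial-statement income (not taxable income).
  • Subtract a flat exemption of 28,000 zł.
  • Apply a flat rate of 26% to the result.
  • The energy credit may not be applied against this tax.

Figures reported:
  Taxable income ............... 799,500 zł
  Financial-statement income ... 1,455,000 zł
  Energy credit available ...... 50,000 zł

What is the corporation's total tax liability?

Parallel minimum levy:
  Base (financial-statement income): 1,455,000 zł
  Less exemption 28,000 zł → base 1,427,000 zł
  1,427,000 zł × 26% = 371,020 zł

Ordinary income tax:
  221,000 zł × 11% = 24,310 zł
  578,500 zł × 19% = 109,915 zł
  → 134,225 zł
  Less energy credit 50,000 zł → 84,225 zł

371,020 zł > 84,225 zł, so the parallel minimum levy is the binding amount.

371,020 zł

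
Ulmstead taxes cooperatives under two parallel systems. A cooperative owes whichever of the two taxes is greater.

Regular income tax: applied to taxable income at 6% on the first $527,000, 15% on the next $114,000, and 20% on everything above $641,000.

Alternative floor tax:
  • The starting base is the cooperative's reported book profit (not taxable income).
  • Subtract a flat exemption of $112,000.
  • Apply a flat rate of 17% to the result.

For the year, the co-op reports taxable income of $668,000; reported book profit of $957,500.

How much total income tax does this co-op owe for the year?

$143,735

Alternative floor tax:
  Base (reported book profit): $957,500
  Less exemption $112,000 → base $845,500
  $845,500 × 17% = $143,735

Regular income tax:
  $527,000 × 6% = $31,620
  $114,000 × 15% = $17,100
  $27,000 × 20% = $5,400
  → $54,120

$143,735 > $54,120, so the alternative floor tax is the binding amount.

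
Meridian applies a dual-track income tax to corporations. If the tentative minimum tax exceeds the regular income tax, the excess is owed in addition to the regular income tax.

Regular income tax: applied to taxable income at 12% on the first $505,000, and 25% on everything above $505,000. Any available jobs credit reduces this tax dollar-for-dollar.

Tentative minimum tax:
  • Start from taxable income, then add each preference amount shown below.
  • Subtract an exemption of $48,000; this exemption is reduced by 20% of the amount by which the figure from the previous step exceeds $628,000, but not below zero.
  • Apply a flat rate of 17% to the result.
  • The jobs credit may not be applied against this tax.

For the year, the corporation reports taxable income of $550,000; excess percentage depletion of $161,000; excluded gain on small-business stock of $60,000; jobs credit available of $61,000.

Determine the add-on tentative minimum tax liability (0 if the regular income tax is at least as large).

$116,922

Regular income tax:
  $505,000 × 12% = $60,600
  $45,000 × 25% = $11,250
  → $71,850
  Less jobs credit $61,000 → $10,850

Tentative minimum tax:
  Adjusted income: $550,000 + $161,000 + $60,000 = $771,000
  Exemption: $48,000 − 20% × ($771,000 − $628,000) = $48,000 − $28,600 = $19,400
  Base: $771,000 − $19,400 = $751,600
  $751,600 × 17% = $127,772

Excess of tentative minimum tax over regular income tax: $127,772 − $10,850 = $116,922.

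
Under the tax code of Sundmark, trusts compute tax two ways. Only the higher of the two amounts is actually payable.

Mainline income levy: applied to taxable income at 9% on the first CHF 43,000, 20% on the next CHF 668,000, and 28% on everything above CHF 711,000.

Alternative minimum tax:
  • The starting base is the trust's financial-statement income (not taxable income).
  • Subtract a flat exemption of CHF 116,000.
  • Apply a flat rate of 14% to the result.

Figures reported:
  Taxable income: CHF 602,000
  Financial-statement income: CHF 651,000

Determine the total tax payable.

Alternative minimum tax:
  Base (financial-statement income): CHF 651,000
  Less exemption CHF 116,000 → base CHF 535,000
  CHF 535,000 × 14% = CHF 74,900

Mainline income levy:
  CHF 43,000 × 9% = CHF 3,870
  CHF 559,000 × 20% = CHF 111,800
  → CHF 115,670

CHF 115,670 > CHF 74,900, so the mainline income levy governs.

CHF 115,670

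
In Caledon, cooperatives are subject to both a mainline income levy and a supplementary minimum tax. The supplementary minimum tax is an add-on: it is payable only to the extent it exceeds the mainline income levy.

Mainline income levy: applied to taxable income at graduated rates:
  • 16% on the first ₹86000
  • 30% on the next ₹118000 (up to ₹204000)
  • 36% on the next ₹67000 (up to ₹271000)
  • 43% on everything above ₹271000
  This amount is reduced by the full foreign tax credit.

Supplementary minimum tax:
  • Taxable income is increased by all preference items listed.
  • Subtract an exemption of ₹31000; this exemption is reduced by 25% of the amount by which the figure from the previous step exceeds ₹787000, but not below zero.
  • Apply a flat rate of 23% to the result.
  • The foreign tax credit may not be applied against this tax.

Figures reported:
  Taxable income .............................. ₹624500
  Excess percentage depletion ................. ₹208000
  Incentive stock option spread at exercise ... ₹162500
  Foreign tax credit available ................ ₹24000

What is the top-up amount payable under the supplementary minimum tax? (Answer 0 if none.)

Supplementary minimum tax:
  Adjusted income: ₹624500 + ₹208000 + ₹162500 = ₹995000
  Exemption: 25% × (₹995000 − ₹787000) = ₹52000 ≥ ₹31000, so the exemption is fully phased out
  Base: ₹995000 − ₹0 = ₹995000
  ₹995000 × 23% = ₹228850

Mainline income levy:
  ₹86000 × 16% = ₹13760
  ₹118000 × 30% = ₹35400
  ₹67000 × 36% = ₹24120
  ₹353500 × 43% = ₹152005
  → ₹225285
  Less foreign tax credit ₹24000 → ₹201285

Excess of supplementary minimum tax over mainline income levy: ₹228850 − ₹201285 = ₹27565.

₹27565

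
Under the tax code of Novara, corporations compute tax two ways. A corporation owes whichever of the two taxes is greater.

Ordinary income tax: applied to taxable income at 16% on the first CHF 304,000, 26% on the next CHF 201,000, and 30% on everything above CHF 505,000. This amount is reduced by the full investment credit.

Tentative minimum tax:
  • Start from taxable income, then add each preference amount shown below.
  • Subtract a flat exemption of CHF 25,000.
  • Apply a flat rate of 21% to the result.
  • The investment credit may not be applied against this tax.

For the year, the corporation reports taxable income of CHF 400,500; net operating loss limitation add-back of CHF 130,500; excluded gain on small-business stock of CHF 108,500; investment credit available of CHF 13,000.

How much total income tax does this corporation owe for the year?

CHF 129,045

Ordinary income tax:
  CHF 304,000 × 16% = CHF 48,640
  CHF 96,500 × 26% = CHF 25,090
  → CHF 73,730
  Less investment credit CHF 13,000 → CHF 60,730

Tentative minimum tax:
  Adjusted income: CHF 400,500 + CHF 130,500 + CHF 108,500 = CHF 639,500
  Less exemption CHF 25,000 → base CHF 614,500
  CHF 614,500 × 21% = CHF 129,045

CHF 129,045 > CHF 60,730, so the tentative minimum tax is the binding amount.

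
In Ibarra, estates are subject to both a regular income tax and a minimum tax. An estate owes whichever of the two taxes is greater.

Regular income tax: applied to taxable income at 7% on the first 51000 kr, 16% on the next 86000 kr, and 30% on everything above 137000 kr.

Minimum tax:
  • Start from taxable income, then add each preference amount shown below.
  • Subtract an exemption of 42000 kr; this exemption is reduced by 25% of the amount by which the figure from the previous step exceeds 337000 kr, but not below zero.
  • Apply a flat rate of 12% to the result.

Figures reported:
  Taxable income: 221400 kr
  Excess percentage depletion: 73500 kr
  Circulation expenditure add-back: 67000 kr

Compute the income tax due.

Regular income tax:
  51000 kr × 7% = 3570 kr
  86000 kr × 16% = 13760 kr
  84400 kr × 30% = 25320 kr
  → 42650 kr

Minimum tax:
  Adjusted income: 221400 kr + 73500 kr + 67000 kr = 361900 kr
  Exemption: 42000 kr − 25% × (361900 kr − 337000 kr) = 42000 kr − 6225 kr = 35775 kr
  Base: 361900 kr − 35775 kr = 326125 kr
  326125 kr × 12% = 39135 kr

42650 kr > 39135 kr, so the regular income tax governs.

42650 kr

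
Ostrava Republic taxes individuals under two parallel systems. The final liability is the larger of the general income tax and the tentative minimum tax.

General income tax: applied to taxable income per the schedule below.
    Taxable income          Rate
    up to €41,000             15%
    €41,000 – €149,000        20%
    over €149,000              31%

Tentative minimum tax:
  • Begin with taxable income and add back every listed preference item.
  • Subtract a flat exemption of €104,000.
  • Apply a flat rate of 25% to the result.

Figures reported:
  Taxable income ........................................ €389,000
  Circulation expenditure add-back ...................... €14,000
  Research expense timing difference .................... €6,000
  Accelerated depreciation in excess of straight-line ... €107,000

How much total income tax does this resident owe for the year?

€103,000

General income tax:
  €41,000 × 15% = €6,150
  €108,000 × 20% = €21,600
  €240,000 × 31% = €74,400
  → €102,150

Tentative minimum tax:
  Adjusted income: €389,000 + €14,000 + €6,000 + €107,000 = €516,000
  Less exemption €104,000 → base €412,000
  €412,000 × 25% = €103,000

€103,000 > €102,150, so the tentative minimum tax is the binding amount.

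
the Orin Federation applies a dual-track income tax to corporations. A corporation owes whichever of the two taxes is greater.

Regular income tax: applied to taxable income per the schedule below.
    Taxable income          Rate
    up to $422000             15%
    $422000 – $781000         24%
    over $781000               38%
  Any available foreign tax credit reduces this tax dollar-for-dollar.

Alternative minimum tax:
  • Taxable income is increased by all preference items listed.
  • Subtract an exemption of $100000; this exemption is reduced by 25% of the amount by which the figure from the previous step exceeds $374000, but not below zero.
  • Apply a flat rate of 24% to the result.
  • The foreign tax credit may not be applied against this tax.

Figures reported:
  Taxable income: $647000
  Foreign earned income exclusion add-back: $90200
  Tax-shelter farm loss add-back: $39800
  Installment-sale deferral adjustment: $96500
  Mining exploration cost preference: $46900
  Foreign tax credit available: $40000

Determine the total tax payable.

$220896

Regular income tax:
  $422000 × 15% = $63300
  $225000 × 24% = $54000
  → $117300
  Less foreign tax credit $40000 → $77300

Alternative minimum tax:
  Adjusted income: $647000 + $90200 + $39800 + $96500 + $46900 = $920400
  Exemption: 25% × ($920400 − $374000) = $136600 ≥ $100000, so the exemption is fully phased out
  Base: $920400 − $0 = $920400
  $920400 × 24% = $220896

$220896 > $77300, so the alternative minimum tax is the binding amount.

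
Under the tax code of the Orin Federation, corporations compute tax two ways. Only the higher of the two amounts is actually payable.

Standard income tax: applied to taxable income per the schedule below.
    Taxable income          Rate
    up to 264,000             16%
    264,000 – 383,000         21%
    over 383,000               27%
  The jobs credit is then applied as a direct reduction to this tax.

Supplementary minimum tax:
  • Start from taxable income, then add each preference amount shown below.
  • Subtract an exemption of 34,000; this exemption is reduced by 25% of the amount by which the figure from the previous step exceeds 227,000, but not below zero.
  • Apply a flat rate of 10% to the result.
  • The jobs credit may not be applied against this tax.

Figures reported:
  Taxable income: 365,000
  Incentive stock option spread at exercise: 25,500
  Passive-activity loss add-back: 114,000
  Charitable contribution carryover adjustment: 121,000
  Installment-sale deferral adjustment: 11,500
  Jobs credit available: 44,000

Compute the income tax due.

Supplementary minimum tax:
  Adjusted income: 365,000 + 25,500 + 114,000 + 121,000 + 11,500 = 637,000
  Exemption: 25% × (637,000 − 227,000) = 102,500 ≥ 34,000, so the exemption is fully phased out
  Base: 637,000 − 0 = 637,000
  637,000 × 10% = 63,700

Standard income tax:
  264,000 × 16% = 42,240
  101,000 × 21% = 21,210
  → 63,450
  Less jobs credit 44,000 → 19,450

63,700 > 19,450, so the supplementary minimum tax is the binding amount.

63,700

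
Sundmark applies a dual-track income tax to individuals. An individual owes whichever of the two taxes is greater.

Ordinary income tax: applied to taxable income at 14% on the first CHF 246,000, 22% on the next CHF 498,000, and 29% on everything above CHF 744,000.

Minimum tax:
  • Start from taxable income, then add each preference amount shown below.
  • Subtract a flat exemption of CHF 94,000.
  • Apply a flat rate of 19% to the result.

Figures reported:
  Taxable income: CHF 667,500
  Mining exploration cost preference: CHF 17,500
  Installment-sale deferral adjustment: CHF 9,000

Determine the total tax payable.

Minimum tax:
  Adjusted income: CHF 667,500 + CHF 17,500 + CHF 9,000 = CHF 694,000
  Less exemption CHF 94,000 → base CHF 600,000
  CHF 600,000 × 19% = CHF 114,000

Ordinary income tax:
  CHF 246,000 × 14% = CHF 34,440
  CHF 421,500 × 22% = CHF 92,730
  → CHF 127,170

CHF 127,170 > CHF 114,000, so the ordinary income tax governs.

CHF 127,170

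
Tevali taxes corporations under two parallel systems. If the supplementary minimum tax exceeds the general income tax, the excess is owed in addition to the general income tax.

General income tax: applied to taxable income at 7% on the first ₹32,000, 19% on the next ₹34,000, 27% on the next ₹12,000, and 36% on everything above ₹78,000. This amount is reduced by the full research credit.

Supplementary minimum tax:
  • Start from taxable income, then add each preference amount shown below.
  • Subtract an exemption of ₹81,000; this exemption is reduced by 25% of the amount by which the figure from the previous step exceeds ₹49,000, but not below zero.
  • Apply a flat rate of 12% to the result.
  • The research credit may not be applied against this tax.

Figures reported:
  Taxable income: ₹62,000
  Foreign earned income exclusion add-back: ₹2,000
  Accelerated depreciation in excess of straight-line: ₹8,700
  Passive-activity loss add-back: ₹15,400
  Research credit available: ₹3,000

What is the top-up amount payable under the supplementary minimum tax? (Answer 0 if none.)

₹0

General income tax:
  ₹32,000 × 7% = ₹2,240
  ₹30,000 × 19% = ₹5,700
  → ₹7,940
  Less research credit ₹3,000 → ₹4,940

Supplementary minimum tax:
  Adjusted income: ₹62,000 + ₹2,000 + ₹8,700 + ₹15,400 = ₹88,100
  Exemption: ₹81,000 − 25% × (₹88,100 − ₹49,000) = ₹81,000 − ₹9,775 = ₹71,225
  Base: ₹88,100 − ₹71,225 = ₹16,875
  ₹16,875 × 12% = ₹2,025

₹2,025 ≤ ₹4,940, so no add-on is due.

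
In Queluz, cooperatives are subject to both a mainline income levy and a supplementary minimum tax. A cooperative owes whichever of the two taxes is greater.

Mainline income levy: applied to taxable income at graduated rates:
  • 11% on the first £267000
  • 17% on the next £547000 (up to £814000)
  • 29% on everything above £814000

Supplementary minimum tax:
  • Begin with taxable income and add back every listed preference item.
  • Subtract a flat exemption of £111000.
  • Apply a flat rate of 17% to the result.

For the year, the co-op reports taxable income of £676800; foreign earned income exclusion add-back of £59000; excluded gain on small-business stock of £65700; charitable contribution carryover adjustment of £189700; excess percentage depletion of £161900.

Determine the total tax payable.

£177157

Supplementary minimum tax:
  Adjusted income: £676800 + £59000 + £65700 + £189700 + £161900 = £1153100
  Less exemption £111000 → base £1042100
  £1042100 × 17% = £177157

Mainline income levy:
  £267000 × 11% = £29370
  £409800 × 17% = £69666
  → £99036

£177157 > £99036, so the supplementary minimum tax is the binding amount.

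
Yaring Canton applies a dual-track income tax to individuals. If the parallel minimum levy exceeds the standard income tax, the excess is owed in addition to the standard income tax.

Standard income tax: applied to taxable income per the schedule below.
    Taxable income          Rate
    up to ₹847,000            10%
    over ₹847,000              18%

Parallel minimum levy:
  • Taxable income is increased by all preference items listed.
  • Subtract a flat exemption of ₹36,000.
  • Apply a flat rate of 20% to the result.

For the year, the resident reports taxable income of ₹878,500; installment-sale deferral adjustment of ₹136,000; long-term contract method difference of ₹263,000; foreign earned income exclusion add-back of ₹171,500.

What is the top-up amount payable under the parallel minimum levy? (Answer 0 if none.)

Parallel minimum levy:
  Adjusted income: ₹878,500 + ₹136,000 + ₹263,000 + ₹171,500 = ₹1,449,000
  Less exemption ₹36,000 → base ₹1,413,000
  ₹1,413,000 × 20% = ₹282,600

Standard income tax:
  ₹847,000 × 10% = ₹84,700
  ₹31,500 × 18% = ₹5,670
  → ₹90,370

Excess of parallel minimum levy over standard income tax: ₹282,600 − ₹90,370 = ₹192,230.

₹192,230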